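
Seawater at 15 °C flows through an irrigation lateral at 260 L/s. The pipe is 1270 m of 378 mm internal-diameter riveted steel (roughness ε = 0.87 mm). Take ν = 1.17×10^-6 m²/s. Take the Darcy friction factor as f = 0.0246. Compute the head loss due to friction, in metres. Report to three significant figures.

h_f ≈ 22.6 m

V = 4Q/(πD²) = 4·0.260/(π·0.378²) = 2.317 m/s
h_f = f(L/D)V²/(2g) = 0.02460·(1270/0.378)·2.317²/(2·9.81) = 22.61 m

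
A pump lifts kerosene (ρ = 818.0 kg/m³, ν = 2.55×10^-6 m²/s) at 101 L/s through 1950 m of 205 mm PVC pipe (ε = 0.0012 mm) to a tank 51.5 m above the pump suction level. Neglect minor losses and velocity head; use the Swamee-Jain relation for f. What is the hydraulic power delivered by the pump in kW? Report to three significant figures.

P_hyd ≈ 96.9 kW

V = 4Q/(πD²) = 3.060 m/s; Re = 2.46×10^5; ε/D = 5.85×10^-6; f = 0.01499
h_f = f(L/D)V²/2g = 68.03 m
Total head H = z + h_f = 51.5 + 68.03 = 119.5 m
P_hyd = ρgQH = 818.0·9.81·0.101·119.5 = 96.88 kW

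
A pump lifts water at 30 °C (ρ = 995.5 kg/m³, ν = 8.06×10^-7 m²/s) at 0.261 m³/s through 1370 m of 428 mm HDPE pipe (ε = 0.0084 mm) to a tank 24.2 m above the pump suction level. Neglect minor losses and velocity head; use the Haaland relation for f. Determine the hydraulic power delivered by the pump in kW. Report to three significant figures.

P_hyd ≈ 78.1 kW

V = 4Q/(πD²) = 1.814 m/s; Re = 9.63×10^5; ε/D = 1.96×10^-5; f = 0.01202
h_f = f(L/D)V²/2g = 6.453 m
Total head H = z + h_f = 24.2 + 6.453 = 30.65 m
P_hyd = ρgQH = 995.5·9.81·0.261·30.65 = 78.13 kW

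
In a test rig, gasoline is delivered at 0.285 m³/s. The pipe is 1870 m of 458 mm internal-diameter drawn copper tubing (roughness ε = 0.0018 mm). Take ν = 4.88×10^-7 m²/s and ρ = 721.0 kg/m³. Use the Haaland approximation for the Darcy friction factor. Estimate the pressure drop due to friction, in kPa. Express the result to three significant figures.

V = 4Q/(πD²) = 4·0.285/(π·0.458²) = 1.730 m/s
Re = VD/ν = 1.730·0.458/4.88×10^-7 = 1.62×10^6 → turbulent
ε/D = 0.0018/458 = 3.93×10^-6
Haaland: f = 0.01079
h_f = f(L/D)V²/(2g) = 0.01079·(1870/0.458)·1.730²/(2·9.81) = 6.720 m
Δp = ρg·h_f = 721.0·9.81·6.720 = 47.53 kPa

Δp ≈ 47.5 kPa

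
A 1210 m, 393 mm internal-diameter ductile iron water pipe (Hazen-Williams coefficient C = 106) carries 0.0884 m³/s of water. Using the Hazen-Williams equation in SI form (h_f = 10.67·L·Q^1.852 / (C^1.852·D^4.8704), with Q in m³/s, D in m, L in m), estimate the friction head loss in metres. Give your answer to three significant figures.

h_f ≈ 2.42 m

h_f = 10.67·1210·0.0884^1.852 / (106^1.852·0.393^4.8704) = 2.423 m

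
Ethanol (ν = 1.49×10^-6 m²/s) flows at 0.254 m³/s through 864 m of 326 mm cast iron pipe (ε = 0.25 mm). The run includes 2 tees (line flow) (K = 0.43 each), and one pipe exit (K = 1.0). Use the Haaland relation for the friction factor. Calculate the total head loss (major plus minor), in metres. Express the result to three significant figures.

H_L ≈ 24.6 m

V = 4Q/(πD²) = 3.043 m/s; V²/2g = 0.4720 m
Re = 6.66×10^5, ε/D = 7.67×10^-4 → f = 0.01894 (Haaland)
Major: h_f = f(L/D)·V²/2g = 0.01894·2650·0.4720 = 23.69 m
Minor: ΣK = 1.86; h_m = ΣK·V²/2g = 0.8779 m
Total H_L = 23.69 + 0.8779 = 24.57 m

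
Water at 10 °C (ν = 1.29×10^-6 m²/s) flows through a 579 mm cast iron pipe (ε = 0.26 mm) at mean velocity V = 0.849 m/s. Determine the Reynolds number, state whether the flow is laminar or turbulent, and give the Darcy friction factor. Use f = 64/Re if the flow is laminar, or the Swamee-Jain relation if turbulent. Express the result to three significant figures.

Re = VD/ν = 0.8490·0.579/1.29×10^-6 = 3.81×10^5
Re > 4000 → turbulent; ε/D = 4.49×10^-4
Swamee-Jain: f = 0.01773

Re ≈ 3.81×10^5; turbulent; f ≈ 0.0177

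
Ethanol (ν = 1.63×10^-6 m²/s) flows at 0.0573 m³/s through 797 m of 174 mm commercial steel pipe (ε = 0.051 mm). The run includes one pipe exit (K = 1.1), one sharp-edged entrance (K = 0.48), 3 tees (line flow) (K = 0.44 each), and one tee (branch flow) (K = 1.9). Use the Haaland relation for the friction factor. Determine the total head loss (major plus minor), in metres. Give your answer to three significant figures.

V = 4Q/(πD²) = 2.410 m/s; V²/2g = 0.2960 m
Re = 2.57×10^5, ε/D = 2.93×10^-4 → f = 0.01700 (Haaland)
Major: h_f = f(L/D)·V²/2g = 0.01700·4580·0.2960 = 23.05 m
Minor: ΣK = 4.80; h_m = ΣK·V²/2g = 1.421 m
Total H_L = 23.05 + 1.421 = 24.47 m

H_L ≈ 24.5 m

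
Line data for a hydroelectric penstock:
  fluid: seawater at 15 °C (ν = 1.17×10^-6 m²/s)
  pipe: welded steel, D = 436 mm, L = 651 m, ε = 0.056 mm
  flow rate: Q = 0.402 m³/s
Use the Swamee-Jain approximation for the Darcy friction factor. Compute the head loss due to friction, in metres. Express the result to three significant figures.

h_f ≈ 7.67 m

V = 4Q/(πD²) = 4·0.402/(π·0.436²) = 2.693 m/s
Re = VD/ν = 2.693·0.436/1.17×10^-6 = 1.00×10^6 → turbulent
ε/D = 0.056/436 = 1.28×10^-4
Swamee-Jain: f = 0.01390
h_f = f(L/D)V²/(2g) = 0.01390·(651/0.436)·2.693²/(2·9.81) = 7.671 m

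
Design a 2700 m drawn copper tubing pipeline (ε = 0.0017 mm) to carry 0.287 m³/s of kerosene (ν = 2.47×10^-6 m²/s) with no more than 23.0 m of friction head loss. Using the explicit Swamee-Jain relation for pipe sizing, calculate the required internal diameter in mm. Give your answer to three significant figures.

D ≈ 413 mm

Swamee-Jain (Type III): D = 0.66·[ε^1.25·(LQ²/(gh_f))^4.75 + ν·Q^9.4·(L/(gh_f))^5.2]^0.04
LQ²/(gh_f) = 0.9857; L/(gh_f) = 11.97
Term 1 = ε^1.25·(…)^4.75 = 5.73×10^-8; Term 2 = ν·Q^9.4·(…)^5.2 = 7.98×10^-6
D = 0.66·(5.73×10^-8 + 7.98×10^-6)^0.04 = 0.4128 m = 413 mm
Check: V = 2.14 m/s, Re = 3.58×10^5, f = 0.01396, h_f = 21.4 m ≈ 23.0 m ✓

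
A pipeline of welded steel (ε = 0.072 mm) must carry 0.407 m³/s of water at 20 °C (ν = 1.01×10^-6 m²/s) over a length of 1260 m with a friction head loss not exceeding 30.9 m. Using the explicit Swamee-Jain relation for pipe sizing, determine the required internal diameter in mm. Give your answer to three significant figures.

Swamee-Jain (Type III): D = 0.66·[ε^1.25·(LQ²/(gh_f))^4.75 + ν·Q^9.4·(L/(gh_f))^5.2]^0.04
LQ²/(gh_f) = 0.6885; L/(gh_f) = 4.157
Term 1 = ε^1.25·(…)^4.75 = 1.13×10^-6; Term 2 = ν·Q^9.4·(…)^5.2 = 3.56×10^-7
D = 0.66·(1.13×10^-6 + 3.56×10^-7)^0.04 = 0.3858 m = 386 mm
Check: V = 3.48 m/s, Re = 1.33×10^6, f = 0.01440, h_f = 29.0 m ≈ 30.9 m ✓

D ≈ 386 mm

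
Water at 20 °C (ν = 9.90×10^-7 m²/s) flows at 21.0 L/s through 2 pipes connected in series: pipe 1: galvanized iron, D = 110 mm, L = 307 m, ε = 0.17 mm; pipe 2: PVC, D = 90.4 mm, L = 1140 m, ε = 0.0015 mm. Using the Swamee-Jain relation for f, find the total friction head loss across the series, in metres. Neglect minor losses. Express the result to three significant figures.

Pipe 1: V = 2.210 m/s, Re = 2.46×10^5, ε/D = 0.00155, f = 0.02293, h_1 = f(L/D)V²/2g = 15.92 m
Pipe 2: V = 3.272 m/s, Re = 2.99×10^5, ε/D = 1.66×10^-5, f = 0.01458, h_2 = f(L/D)V²/2g = 100.3 m
Series → Q common, losses add: H = Σh = 116.2 m

H ≈ 116 m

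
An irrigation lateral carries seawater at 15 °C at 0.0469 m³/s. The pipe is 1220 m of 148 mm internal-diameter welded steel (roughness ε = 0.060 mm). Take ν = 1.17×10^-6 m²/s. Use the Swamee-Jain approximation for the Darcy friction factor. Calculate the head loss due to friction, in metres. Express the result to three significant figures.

h_f ≈ 54.9 m

V = 4Q/(πD²) = 4·0.0469/(π·0.148²) = 2.726 m/s
Re = VD/ν = 2.726·0.148/1.17×10^-6 = 3.45×10^5 → turbulent
ε/D = 0.060/148 = 4.05×10^-4
Swamee-Jain: f = 0.01757
h_f = f(L/D)V²/(2g) = 0.01757·(1220/0.148)·2.726²/(2·9.81) = 54.87 m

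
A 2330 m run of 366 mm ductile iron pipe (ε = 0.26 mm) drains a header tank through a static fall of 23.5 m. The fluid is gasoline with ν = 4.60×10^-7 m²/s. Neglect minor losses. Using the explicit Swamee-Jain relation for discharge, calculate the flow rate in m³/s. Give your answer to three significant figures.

Q ≈ 0.209 m³/s

Swamee-Jain (Type II): Q = -0.965·√(gD⁵h_f/L)·ln[ε/(3.7D) + √(3.17ν²L/(gD³h_f))]
√(gD⁵h_f/L) = √(9.81·0.366⁵·23.5/2330) = 0.02549
ε/(3.7D) = 1.92×10^-4; √(3.17ν²L/(gD³h_f)) = 1.18×10^-5
Q = -0.965·0.02549·ln(2.038×10^-4) = 0.2091 m³/s
Check: V = 1.99 m/s, Re = 1.58×10^6, f = 0.01842, h_f = 23.6 m ≈ 23.5 m ✓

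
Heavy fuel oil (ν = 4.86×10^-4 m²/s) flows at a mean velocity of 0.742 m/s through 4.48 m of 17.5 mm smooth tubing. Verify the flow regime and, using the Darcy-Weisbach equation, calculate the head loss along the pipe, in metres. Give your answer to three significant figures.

h_f ≈ 17.2 m

Re = VD/ν = 0.742·0.01750/4.86×10^-4 = 26.7 → laminar (Re < 2300)
f = 64/Re = 2.395
h_f = f(L/D)V²/(2g) = 2.395·(4.48/0.01750)·0.742²/(2·9.81) = 17.21 m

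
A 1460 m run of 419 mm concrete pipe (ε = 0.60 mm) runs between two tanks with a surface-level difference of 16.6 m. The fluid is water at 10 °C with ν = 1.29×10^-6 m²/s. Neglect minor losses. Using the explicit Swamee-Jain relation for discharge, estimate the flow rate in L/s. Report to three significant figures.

Q ≈ 285 L/s

Swamee-Jain (Type II): Q = -0.965·√(gD⁵h_f/L)·ln[ε/(3.7D) + √(3.17ν²L/(gD³h_f))]
√(gD⁵h_f/L) = √(9.81·0.419⁵·16.6/1460) = 0.03795
ε/(3.7D) = 3.87×10^-4; √(3.17ν²L/(gD³h_f)) = 2.54×10^-5
Q = -0.965·0.03795·ln(4.124×10^-4) = 0.2854 m³/s
Check: V = 2.07 m/s, Re = 6.72×10^5, f = 0.02192, h_f = 16.7 m ≈ 16.6 m ✓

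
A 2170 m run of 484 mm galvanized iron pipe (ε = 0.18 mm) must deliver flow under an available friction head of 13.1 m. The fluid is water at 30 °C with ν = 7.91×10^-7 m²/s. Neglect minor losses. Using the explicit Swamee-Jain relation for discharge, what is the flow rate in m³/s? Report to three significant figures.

Swamee-Jain (Type II): Q = -0.965·√(gD⁵h_f/L)·ln[ε/(3.7D) + √(3.17ν²L/(gD³h_f))]
√(gD⁵h_f/L) = √(9.81·0.484⁵·13.1/2170) = 0.03966
ε/(3.7D) = 1.01×10^-4; √(3.17ν²L/(gD³h_f)) = 1.72×10^-5
Q = -0.965·0.03966·ln(1.177×10^-4) = 0.3463 m³/s
Check: V = 1.88 m/s, Re = 1.15×10^6, f = 0.01628, h_f = 13.2 m ≈ 13.1 m ✓

Q ≈ 0.346 m³/s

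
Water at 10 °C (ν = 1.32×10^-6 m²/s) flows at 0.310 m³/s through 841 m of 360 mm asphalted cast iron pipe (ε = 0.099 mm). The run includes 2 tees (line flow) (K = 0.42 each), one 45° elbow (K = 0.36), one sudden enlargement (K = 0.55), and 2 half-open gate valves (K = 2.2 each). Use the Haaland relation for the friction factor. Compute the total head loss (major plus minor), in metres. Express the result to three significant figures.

H_L ≈ 20.0 m

V = 4Q/(πD²) = 3.046 m/s; V²/2g = 0.4728 m
Re = 8.31×10^5, ε/D = 2.75×10^-4 → f = 0.01549 (Haaland)
Major: h_f = f(L/D)·V²/2g = 0.01549·2336·0.4728 = 17.11 m
Minor: ΣK = 6.15; h_m = ΣK·V²/2g = 2.907 m
Total H_L = 17.11 + 2.907 = 20.02 m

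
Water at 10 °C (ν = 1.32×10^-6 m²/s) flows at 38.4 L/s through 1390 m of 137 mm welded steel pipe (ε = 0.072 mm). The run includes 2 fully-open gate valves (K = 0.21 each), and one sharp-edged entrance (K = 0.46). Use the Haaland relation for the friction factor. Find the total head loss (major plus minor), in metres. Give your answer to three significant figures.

H_L ≈ 64.7 m

V = 4Q/(πD²) = 2.605 m/s; V²/2g = 0.3459 m
Re = 2.70×10^5, ε/D = 5.26×10^-4 → f = 0.01835 (Haaland)
Major: h_f = f(L/D)·V²/2g = 0.01835·10146·0.3459 = 64.38 m
Minor: ΣK = 0.880; h_m = ΣK·V²/2g = 0.3044 m
Total H_L = 64.38 + 0.3044 = 64.68 m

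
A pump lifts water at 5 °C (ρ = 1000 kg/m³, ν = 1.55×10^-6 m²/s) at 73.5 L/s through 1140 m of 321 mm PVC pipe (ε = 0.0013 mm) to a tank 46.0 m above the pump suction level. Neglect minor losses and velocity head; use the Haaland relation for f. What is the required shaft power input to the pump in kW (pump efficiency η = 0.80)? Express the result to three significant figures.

V = 4Q/(πD²) = 0.9082 m/s; Re = 1.88×10^5; ε/D = 4.05×10^-6; f = 0.01571
h_f = f(L/D)V²/2g = 2.345 m
Total head H = z + h_f = 46.0 + 2.345 = 48.35 m
P_hyd = ρgQH = 1000·9.81·0.0735·48.35 = 34.86 kW
P_shaft = P_hyd/η = 34.86/0.80 = 43.57 kW

P_shaft ≈ 43.6 kW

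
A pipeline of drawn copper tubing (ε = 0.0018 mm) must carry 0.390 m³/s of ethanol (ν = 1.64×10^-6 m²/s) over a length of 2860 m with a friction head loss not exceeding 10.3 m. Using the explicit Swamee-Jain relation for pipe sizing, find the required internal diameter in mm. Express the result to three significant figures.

Swamee-Jain (Type III): D = 0.66·[ε^1.25·(LQ²/(gh_f))^4.75 + ν·Q^9.4·(L/(gh_f))^5.2]^0.04
LQ²/(gh_f) = 4.305; L/(gh_f) = 28.30
Term 1 = ε^1.25·(…)^4.75 = 6.77×10^-5; Term 2 = ν·Q^9.4·(…)^5.2 = 0.00833
D = 0.66·(6.77×10^-5 + 0.00833)^0.04 = 0.5451 m = 545 mm
Check: V = 1.67 m/s, Re = 5.55×10^5, f = 0.01291, h_f = 9.64 m ≈ 10.3 m ✓

D ≈ 545 mm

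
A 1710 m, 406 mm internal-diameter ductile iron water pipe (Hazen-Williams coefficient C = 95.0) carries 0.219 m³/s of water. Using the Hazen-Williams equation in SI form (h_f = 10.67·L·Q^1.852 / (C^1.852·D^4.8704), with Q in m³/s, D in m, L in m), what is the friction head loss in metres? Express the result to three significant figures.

h_f ≈ 19.2 m

h_f = 10.67·1710·0.219^1.852 / (95.0^1.852·0.406^4.8704) = 19.21 m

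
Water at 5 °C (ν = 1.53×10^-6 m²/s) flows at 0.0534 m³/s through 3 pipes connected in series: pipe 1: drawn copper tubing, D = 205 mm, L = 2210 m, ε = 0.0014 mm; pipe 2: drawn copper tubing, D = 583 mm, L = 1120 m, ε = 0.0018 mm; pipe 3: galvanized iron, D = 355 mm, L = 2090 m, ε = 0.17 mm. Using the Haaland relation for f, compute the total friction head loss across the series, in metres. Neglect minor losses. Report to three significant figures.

Pipe 1: V = 1.618 m/s, Re = 2.17×10^5, ε/D = 6.83×10^-6, f = 0.01530, h_1 = f(L/D)V²/2g = 22.01 m
Pipe 2: V = 0.2000 m/s, Re = 7.62×10^4, ε/D = 3.09×10^-6, f = 0.01889, h_2 = f(L/D)V²/2g = 0.07400 m
Pipe 3: V = 0.5395 m/s, Re = 1.25×10^5, ε/D = 4.79×10^-4, f = 0.01943, h_3 = f(L/D)V²/2g = 1.697 m
Series → Q common, losses add: H = Σh = 23.78 m

H ≈ 23.8 m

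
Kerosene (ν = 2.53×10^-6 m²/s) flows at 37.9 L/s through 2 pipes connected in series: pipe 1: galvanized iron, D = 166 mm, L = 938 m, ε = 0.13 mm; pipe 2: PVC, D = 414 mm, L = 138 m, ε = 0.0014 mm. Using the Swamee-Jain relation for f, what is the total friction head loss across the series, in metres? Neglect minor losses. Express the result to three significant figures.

H ≈ 18.8 m

Pipe 1: V = 1.751 m/s, Re = 1.15×10^5, ε/D = 7.83×10^-4, f = 0.02125, h_1 = f(L/D)V²/2g = 18.77 m
Pipe 2: V = 0.2815 m/s, Re = 4.61×10^4, ε/D = 3.38×10^-6, f = 0.02116, h_2 = f(L/D)V²/2g = 0.02850 m
Series → Q common, losses add: H = Σh = 18.80 m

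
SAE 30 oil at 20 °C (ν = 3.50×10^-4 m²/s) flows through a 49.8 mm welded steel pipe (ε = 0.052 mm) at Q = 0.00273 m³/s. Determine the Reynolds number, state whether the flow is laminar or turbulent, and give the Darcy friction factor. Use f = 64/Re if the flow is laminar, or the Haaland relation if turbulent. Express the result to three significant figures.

Re ≈ 199; laminar; f = 64/Re ≈ 0.321

V = 4Q/(πD²) = 1.402 m/s
Re = VD/ν = 1.402·0.0498/3.50×10^-4 = 199
Re < 2300 → laminar → f = 64/Re = 0.3209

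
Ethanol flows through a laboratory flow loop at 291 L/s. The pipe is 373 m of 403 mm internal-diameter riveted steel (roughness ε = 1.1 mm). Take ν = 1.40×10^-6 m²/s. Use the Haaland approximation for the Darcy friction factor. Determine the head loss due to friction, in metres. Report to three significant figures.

h_f ≈ 6.32 m

V = 4Q/(πD²) = 4·0.291/(π·0.403²) = 2.281 m/s
Re = VD/ν = 2.281·0.403/1.40×10^-6 = 6.57×10^5 → turbulent
ε/D = 1.1/403 = 0.00273
Haaland: f = 0.02573
h_f = f(L/D)V²/(2g) = 0.02573·(373/0.403)·2.281²/(2·9.81) = 6.318 m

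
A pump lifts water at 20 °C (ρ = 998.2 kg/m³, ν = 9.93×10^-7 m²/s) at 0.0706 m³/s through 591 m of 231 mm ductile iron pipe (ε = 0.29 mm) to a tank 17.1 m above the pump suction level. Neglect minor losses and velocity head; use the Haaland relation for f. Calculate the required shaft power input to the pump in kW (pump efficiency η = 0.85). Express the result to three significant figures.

V = 4Q/(πD²) = 1.685 m/s; Re = 3.92×10^5; ε/D = 0.00126; f = 0.02138
h_f = f(L/D)V²/2g = 7.910 m
Total head H = z + h_f = 17.1 + 7.910 = 25.01 m
P_hyd = ρgQH = 998.2·9.81·0.0706·25.01 = 17.29 kW
P_shaft = P_hyd/η = 17.29/0.85 = 20.34 kW

P_shaft ≈ 20.3 kW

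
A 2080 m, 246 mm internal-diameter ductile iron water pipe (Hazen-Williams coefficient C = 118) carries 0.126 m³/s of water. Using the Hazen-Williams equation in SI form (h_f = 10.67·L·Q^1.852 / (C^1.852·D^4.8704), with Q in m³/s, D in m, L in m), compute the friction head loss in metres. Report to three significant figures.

h_f ≈ 64.5 m

h_f = 10.67·2080·0.126^1.852 / (118^1.852·0.246^4.8704) = 64.47 m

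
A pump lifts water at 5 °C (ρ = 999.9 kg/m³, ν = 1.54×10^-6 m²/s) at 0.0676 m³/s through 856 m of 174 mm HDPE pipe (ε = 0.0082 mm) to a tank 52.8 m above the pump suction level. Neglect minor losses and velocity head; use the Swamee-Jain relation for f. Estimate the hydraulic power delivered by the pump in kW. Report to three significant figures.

V = 4Q/(πD²) = 2.843 m/s; Re = 3.21×10^5; ε/D = 4.71×10^-5; f = 0.01474
h_f = f(L/D)V²/2g = 29.88 m
Total head H = z + h_f = 52.8 + 29.88 = 82.68 m
P_hyd = ρgQH = 999.9·9.81·0.0676·82.68 = 54.82 kW

P_hyd ≈ 54.8 kW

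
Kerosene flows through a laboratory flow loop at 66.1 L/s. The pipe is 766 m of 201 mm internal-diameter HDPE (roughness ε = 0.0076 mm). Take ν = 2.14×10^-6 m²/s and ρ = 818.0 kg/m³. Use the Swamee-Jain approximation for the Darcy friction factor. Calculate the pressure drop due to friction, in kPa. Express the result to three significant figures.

V = 4Q/(πD²) = 4·0.0661/(π·0.201²) = 2.083 m/s
Re = VD/ν = 2.083·0.201/2.14×10^-6 = 1.96×10^5 → turbulent
ε/D = 0.0076/201 = 3.78×10^-5
Swamee-Jain: f = 0.01594
h_f = f(L/D)V²/(2g) = 0.01594·(766/0.201)·2.083²/(2·9.81) = 13.43 m
Δp = ρg·h_f = 818.0·9.81·13.43 = 107.8 kPa

Δp ≈ 108 kPa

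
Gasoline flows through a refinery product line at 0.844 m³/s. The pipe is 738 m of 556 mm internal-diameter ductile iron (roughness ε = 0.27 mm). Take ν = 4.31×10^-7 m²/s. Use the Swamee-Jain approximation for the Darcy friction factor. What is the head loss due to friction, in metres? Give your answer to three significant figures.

V = 4Q/(πD²) = 4·0.844/(π·0.556²) = 3.476 m/s
Re = VD/ν = 3.476·0.556/4.31×10^-7 = 4.48×10^6 → turbulent
ε/D = 0.27/556 = 4.86×10^-4
Swamee-Jain: f = 0.01676
h_f = f(L/D)V²/(2g) = 0.01676·(738/0.556)·3.476²/(2·9.81) = 13.70 m

h_f ≈ 13.7 m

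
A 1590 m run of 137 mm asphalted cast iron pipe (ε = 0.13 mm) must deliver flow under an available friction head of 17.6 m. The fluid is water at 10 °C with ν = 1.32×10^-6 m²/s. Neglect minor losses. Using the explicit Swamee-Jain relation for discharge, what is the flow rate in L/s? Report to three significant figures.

Swamee-Jain (Type II): Q = -0.965·√(gD⁵h_f/L)·ln[ε/(3.7D) + √(3.17ν²L/(gD³h_f))]
√(gD⁵h_f/L) = √(9.81·0.137⁵·17.6/1590) = 0.002289
ε/(3.7D) = 2.56×10^-4; √(3.17ν²L/(gD³h_f)) = 1.41×10^-4
Q = -0.965·0.002289·ln(3.971×10^-4) = 0.01730 m³/s
Check: V = 1.17 m/s, Re = 1.22×10^5, f = 0.02177, h_f = 17.7 m ≈ 17.6 m ✓

Q ≈ 17.3 L/s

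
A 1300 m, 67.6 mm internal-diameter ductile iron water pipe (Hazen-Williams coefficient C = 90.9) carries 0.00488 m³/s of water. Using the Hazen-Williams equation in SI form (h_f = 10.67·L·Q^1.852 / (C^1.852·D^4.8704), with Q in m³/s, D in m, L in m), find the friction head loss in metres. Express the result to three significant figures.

h_f = 10.67·1300·0.00488^1.852 / (90.9^1.852·0.0676^4.8704) = 85.59 m

h_f ≈ 85.6 m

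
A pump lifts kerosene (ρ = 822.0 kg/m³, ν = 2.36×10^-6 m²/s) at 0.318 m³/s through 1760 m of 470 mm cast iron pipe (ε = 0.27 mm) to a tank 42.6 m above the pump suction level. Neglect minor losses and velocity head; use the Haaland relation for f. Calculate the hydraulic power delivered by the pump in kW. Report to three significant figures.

P_hyd ≈ 139 kW

V = 4Q/(πD²) = 1.833 m/s; Re = 3.65×10^5; ε/D = 5.74×10^-4; f = 0.01829
h_f = f(L/D)V²/2g = 11.73 m
Total head H = z + h_f = 42.6 + 11.73 = 54.33 m
P_hyd = ρgQH = 822.0·9.81·0.318·54.33 = 139.3 kW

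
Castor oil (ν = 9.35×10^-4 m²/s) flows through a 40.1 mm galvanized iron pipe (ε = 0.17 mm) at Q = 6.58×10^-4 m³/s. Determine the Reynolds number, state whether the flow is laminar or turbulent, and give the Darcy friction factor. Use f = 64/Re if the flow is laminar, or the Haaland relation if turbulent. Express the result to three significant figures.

V = 4Q/(πD²) = 0.5210 m/s
Re = VD/ν = 0.5210·0.0401/9.35×10^-4 = 22.3
Re < 2300 → laminar → f = 64/Re = 2.864

Re ≈ 22.3; laminar; f = 64/Re ≈ 2.86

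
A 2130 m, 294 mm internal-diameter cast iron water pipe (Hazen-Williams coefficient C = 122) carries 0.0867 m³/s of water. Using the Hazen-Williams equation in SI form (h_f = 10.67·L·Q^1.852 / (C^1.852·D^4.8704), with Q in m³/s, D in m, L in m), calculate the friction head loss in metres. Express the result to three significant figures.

h_f = 10.67·2130·0.0867^1.852 / (122^1.852·0.294^4.8704) = 13.04 m

h_f ≈ 13.0 m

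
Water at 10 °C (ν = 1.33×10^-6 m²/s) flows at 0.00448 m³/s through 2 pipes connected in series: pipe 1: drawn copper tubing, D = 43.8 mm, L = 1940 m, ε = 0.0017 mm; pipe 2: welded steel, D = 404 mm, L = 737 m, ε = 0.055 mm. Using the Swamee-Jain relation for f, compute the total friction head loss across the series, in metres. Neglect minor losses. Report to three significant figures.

Pipe 1: V = 2.973 m/s, Re = 9.79×10^4, ε/D = 3.88×10^-5, f = 0.01817, h_1 = f(L/D)V²/2g = 362.7 m
Pipe 2: V = 0.03495 m/s, Re = 1.06×10^4, ε/D = 1.36×10^-4, f = 0.03072, h_2 = f(L/D)V²/2g = 0.003488 m
Series → Q common, losses add: H = Σh = 362.7 m

H ≈ 363 m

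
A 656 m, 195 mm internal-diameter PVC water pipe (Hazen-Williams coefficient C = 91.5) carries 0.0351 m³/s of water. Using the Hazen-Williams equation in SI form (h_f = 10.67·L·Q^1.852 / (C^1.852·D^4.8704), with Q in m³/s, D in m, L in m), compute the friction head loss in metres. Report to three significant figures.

h_f ≈ 9.47 m

h_f = 10.67·656·0.0351^1.852 / (91.5^1.852·0.195^4.8704) = 9.468 m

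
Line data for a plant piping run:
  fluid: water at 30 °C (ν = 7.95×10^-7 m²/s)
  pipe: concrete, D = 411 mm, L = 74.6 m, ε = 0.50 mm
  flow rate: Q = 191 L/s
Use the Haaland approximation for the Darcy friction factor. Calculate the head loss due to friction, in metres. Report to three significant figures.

h_f ≈ 0.402 m

V = 4Q/(πD²) = 4·0.191/(π·0.411²) = 1.440 m/s
Re = VD/ν = 1.440·0.411/7.95×10^-7 = 7.44×10^5 → turbulent
ε/D = 0.50/411 = 0.00122
Haaland: f = 0.02096
h_f = f(L/D)V²/(2g) = 0.02096·(74.6/0.411)·1.440²/(2·9.81) = 0.4018 m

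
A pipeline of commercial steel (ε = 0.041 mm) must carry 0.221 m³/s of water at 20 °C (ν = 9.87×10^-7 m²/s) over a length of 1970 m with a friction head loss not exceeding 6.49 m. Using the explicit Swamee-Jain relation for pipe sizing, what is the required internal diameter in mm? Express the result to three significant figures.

D ≈ 448 mm

Swamee-Jain (Type III): D = 0.66·[ε^1.25·(LQ²/(gh_f))^4.75 + ν·Q^9.4·(L/(gh_f))^5.2]^0.04
LQ²/(gh_f) = 1.511; L/(gh_f) = 30.94
Term 1 = ε^1.25·(…)^4.75 = 2.33×10^-5; Term 2 = ν·Q^9.4·(…)^5.2 = 3.82×10^-5
D = 0.66·(2.33×10^-5 + 3.82×10^-5)^0.04 = 0.4478 m = 448 mm
Check: V = 1.40 m/s, Re = 6.37×10^5, f = 0.01398, h_f = 6.17 m ≈ 6.49 m ✓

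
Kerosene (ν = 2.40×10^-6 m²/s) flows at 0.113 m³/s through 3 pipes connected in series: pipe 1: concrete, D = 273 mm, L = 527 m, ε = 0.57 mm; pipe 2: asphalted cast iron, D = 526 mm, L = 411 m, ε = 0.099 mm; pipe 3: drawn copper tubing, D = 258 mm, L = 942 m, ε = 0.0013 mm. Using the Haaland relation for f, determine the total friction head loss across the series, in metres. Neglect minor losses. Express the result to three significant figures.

H ≈ 22.3 m

Pipe 1: V = 1.930 m/s, Re = 2.20×10^5, ε/D = 0.00209, f = 0.02444, h_1 = f(L/D)V²/2g = 8.960 m
Pipe 2: V = 0.5200 m/s, Re = 1.14×10^5, ε/D = 1.88×10^-4, f = 0.01827, h_2 = f(L/D)V²/2g = 0.1968 m
Pipe 3: V = 2.161 m/s, Re = 2.32×10^5, ε/D = 5.04×10^-6, f = 0.01509, h_3 = f(L/D)V²/2g = 13.12 m
Series → Q common, losses add: H = Σh = 22.27 m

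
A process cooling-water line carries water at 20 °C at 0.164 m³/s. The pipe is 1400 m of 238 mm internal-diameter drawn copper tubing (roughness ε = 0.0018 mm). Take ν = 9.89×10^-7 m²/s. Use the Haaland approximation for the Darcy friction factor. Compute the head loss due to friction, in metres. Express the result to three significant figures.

h_f ≈ 48.7 m

V = 4Q/(πD²) = 4·0.164/(π·0.238²) = 3.686 m/s
Re = VD/ν = 3.686·0.238/9.89×10^-7 = 8.87×10^5 → turbulent
ε/D = 0.0018/238 = 7.56×10^-6
Haaland: f = 0.01195
h_f = f(L/D)V²/(2g) = 0.01195·(1400/0.238)·3.686²/(2·9.81) = 48.67 m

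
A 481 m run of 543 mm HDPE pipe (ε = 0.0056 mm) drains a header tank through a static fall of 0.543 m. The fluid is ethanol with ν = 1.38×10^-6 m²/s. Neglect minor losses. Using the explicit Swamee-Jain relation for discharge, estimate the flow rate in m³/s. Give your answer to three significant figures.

Q ≈ 0.214 m³/s

Swamee-Jain (Type II): Q = -0.965·√(gD⁵h_f/L)·ln[ε/(3.7D) + √(3.17ν²L/(gD³h_f))]
√(gD⁵h_f/L) = √(9.81·0.543⁵·0.543/481) = 0.02286
ε/(3.7D) = 2.79×10^-6; √(3.17ν²L/(gD³h_f)) = 5.84×10^-5
Q = -0.965·0.02286·ln(6.114×10^-5) = 0.2141 m³/s
Check: V = 0.924 m/s, Re = 3.64×10^5, f = 0.01401, h_f = 0.540 m ≈ 0.543 m ✓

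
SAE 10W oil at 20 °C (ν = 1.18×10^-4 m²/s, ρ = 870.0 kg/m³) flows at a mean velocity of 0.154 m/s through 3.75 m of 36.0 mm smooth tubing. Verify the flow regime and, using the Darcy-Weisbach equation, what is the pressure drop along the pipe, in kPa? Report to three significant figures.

Re = VD/ν = 0.154·0.03600/1.18×10^-4 = 47.0 → laminar (Re < 2300)
f = 64/Re = 1.362
h_f = f(L/D)V²/(2g) = 1.362·(3.75/0.03600)·0.154²/(2·9.81) = 0.1715 m
Δp = ρg·h_f = 870.0·9.81·0.1715 = 1.464 kPa

Δp ≈ 1.46 kPa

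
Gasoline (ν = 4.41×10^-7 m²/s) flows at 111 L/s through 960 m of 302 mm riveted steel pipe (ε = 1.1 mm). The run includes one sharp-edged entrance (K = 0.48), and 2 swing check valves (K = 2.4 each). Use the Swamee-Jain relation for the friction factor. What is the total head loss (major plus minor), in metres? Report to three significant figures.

V = 4Q/(πD²) = 1.550 m/s; V²/2g = 0.1224 m
Re = 1.06×10^6, ε/D = 0.00364 → f = 0.02783 (Swamee-Jain)
Major: h_f = f(L/D)·V²/2g = 0.02783·3179·0.1224 = 10.83 m
Minor: ΣK = 5.28; h_m = ΣK·V²/2g = 0.6462 m
Total H_L = 10.83 + 0.6462 = 11.47 m

H_L ≈ 11.5 m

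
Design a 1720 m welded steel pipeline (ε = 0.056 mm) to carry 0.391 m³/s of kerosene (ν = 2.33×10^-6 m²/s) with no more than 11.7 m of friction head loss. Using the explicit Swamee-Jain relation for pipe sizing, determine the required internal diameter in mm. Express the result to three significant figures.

D ≈ 493 mm

Swamee-Jain (Type III): D = 0.66·[ε^1.25·(LQ²/(gh_f))^4.75 + ν·Q^9.4·(L/(gh_f))^5.2]^0.04
LQ²/(gh_f) = 2.291; L/(gh_f) = 14.99
Term 1 = ε^1.25·(…)^4.75 = 2.49×10^-4; Term 2 = ν·Q^9.4·(…)^5.2 = 4.44×10^-4
D = 0.66·(2.49×10^-4 + 4.44×10^-4)^0.04 = 0.4934 m = 493 mm
Check: V = 2.05 m/s, Re = 4.33×10^5, f = 0.01486, h_f = 11.0 m ≈ 11.7 m ✓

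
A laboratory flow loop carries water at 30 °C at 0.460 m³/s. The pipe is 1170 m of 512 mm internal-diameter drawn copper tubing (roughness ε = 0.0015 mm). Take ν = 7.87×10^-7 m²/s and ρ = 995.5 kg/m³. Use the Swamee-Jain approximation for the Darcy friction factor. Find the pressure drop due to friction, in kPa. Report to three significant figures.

V = 4Q/(πD²) = 4·0.460/(π·0.512²) = 2.234 m/s
Re = VD/ν = 2.234·0.512/7.87×10^-7 = 1.45×10^6 → turbulent
ε/D = 0.0015/512 = 2.93×10^-6
Swamee-Jain: f = 0.01100
h_f = f(L/D)V²/(2g) = 0.01100·(1170/0.512)·2.234²/(2·9.81) = 6.397 m
Δp = ρg·h_f = 995.5·9.81·6.397 = 62.47 kPa

Δp ≈ 62.5 kPa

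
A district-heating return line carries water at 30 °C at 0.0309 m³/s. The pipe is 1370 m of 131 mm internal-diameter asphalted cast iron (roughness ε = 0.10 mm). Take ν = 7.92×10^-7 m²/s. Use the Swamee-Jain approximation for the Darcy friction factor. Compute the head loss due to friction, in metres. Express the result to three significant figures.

V = 4Q/(πD²) = 4·0.0309/(π·0.131²) = 2.293 m/s
Re = VD/ν = 2.293·0.131/7.92×10^-7 = 3.79×10^5 → turbulent
ε/D = 0.10/131 = 7.63×10^-4
Swamee-Jain: f = 0.01947
h_f = f(L/D)V²/(2g) = 0.01947·(1370/0.131)·2.293²/(2·9.81) = 54.55 m

h_f ≈ 54.5 m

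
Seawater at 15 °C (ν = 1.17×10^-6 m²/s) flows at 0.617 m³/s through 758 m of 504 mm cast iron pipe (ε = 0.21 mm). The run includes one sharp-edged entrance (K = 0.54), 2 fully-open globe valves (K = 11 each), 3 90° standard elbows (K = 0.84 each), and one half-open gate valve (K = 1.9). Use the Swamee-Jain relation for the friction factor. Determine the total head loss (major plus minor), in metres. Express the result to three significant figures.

V = 4Q/(πD²) = 3.093 m/s; V²/2g = 0.4875 m
Re = 1.33×10^6, ε/D = 4.17×10^-4 → f = 0.01656 (Swamee-Jain)
Major: h_f = f(L/D)·V²/2g = 0.01656·1504·0.4875 = 12.14 m
Minor: ΣK = 27.0; h_m = ΣK·V²/2g = 13.14 m
Total H_L = 12.14 + 13.14 = 25.29 m

H_L ≈ 25.3 m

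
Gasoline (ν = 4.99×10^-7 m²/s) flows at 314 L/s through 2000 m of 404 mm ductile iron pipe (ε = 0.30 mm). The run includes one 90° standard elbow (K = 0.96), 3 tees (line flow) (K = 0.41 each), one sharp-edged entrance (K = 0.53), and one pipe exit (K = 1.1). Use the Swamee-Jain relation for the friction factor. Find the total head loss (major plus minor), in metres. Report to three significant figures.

V = 4Q/(πD²) = 2.449 m/s; V²/2g = 0.3058 m
Re = 1.98×10^6, ε/D = 7.43×10^-4 → f = 0.01855 (Swamee-Jain)
Major: h_f = f(L/D)·V²/2g = 0.01855·4950·0.3058 = 28.08 m
Minor: ΣK = 3.82; h_m = ΣK·V²/2g = 1.168 m
Total H_L = 28.08 + 1.168 = 29.24 m

H_L ≈ 29.2 m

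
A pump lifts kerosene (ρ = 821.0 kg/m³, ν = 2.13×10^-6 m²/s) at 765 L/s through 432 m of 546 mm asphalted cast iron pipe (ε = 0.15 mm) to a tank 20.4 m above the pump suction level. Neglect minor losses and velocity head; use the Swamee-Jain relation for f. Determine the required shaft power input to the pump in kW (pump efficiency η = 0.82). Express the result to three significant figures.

P_shaft ≈ 204 kW

V = 4Q/(πD²) = 3.267 m/s; Re = 8.38×10^5; ε/D = 2.75×10^-4; f = 0.01566
h_f = f(L/D)V²/2g = 6.742 m
Total head H = z + h_f = 20.4 + 6.742 = 27.14 m
P_hyd = ρgQH = 821.0·9.81·0.765·27.14 = 167.2 kW
P_shaft = P_hyd/η = 167.2/0.82 = 203.9 kW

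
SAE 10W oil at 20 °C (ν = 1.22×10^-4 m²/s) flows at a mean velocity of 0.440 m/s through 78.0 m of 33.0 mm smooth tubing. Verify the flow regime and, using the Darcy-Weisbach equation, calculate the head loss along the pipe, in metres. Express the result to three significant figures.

Re = VD/ν = 0.440·0.03300/1.22×10^-4 = 119 → laminar (Re < 2300)
f = 64/Re = 0.5377
h_f = f(L/D)V²/(2g) = 0.5377·(78.0/0.03300)·0.440²/(2·9.81) = 12.54 m

h_f ≈ 12.5 m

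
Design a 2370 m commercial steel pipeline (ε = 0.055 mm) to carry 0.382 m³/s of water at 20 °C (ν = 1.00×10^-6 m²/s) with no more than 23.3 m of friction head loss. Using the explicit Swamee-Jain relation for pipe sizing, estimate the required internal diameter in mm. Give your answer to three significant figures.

Swamee-Jain (Type III): D = 0.66·[ε^1.25·(LQ²/(gh_f))^4.75 + ν·Q^9.4·(L/(gh_f))^5.2]^0.04
LQ²/(gh_f) = 1.513; L/(gh_f) = 10.37
Term 1 = ε^1.25·(…)^4.75 = 3.39×10^-5; Term 2 = ν·Q^9.4·(…)^5.2 = 2.26×10^-5
D = 0.66·(3.39×10^-5 + 2.26×10^-5)^0.04 = 0.4463 m = 446 mm
Check: V = 2.44 m/s, Re = 1.09×10^6, f = 0.01375, h_f = 22.2 m ≈ 23.3 m ✓

D ≈ 446 mm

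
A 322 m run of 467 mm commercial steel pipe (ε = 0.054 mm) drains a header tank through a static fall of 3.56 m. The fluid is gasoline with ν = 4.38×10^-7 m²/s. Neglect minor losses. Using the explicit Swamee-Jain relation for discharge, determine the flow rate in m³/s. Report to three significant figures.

Swamee-Jain (Type II): Q = -0.965·√(gD⁵h_f/L)·ln[ε/(3.7D) + √(3.17ν²L/(gD³h_f))]
√(gD⁵h_f/L) = √(9.81·0.467⁵·3.56/322) = 0.04908
ε/(3.7D) = 3.13×10^-5; √(3.17ν²L/(gD³h_f)) = 7.42×10^-6
Q = -0.965·0.04908·ln(3.867×10^-5) = 0.4812 m³/s
Check: V = 2.81 m/s, Re = 3.00×10^6, f = 0.01291, h_f = 3.58 m ≈ 3.56 m ✓

Q ≈ 0.481 m³/s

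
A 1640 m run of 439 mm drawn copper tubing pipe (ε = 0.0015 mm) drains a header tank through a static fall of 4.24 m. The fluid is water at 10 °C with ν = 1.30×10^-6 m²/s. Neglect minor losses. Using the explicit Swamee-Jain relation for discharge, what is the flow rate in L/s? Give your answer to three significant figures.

Swamee-Jain (Type II): Q = -0.965·√(gD⁵h_f/L)·ln[ε/(3.7D) + √(3.17ν²L/(gD³h_f))]
√(gD⁵h_f/L) = √(9.81·0.439⁵·4.24/1640) = 0.02034
ε/(3.7D) = 9.23×10^-7; √(3.17ν²L/(gD³h_f)) = 5.00×10^-5
Q = -0.965·0.02034·ln(5.089×10^-5) = 0.1940 m³/s
Check: V = 1.28 m/s, Re = 4.33×10^5, f = 0.01349, h_f = 4.22 m ≈ 4.24 m ✓

Q ≈ 194 L/s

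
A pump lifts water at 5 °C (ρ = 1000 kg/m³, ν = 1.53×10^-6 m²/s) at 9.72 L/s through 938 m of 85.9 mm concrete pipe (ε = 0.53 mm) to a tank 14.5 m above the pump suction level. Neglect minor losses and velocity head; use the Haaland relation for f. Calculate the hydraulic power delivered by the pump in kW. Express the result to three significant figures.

P_hyd ≈ 6.35 kW

V = 4Q/(πD²) = 1.677 m/s; Re = 9.42×10^4; ε/D = 0.00617; f = 0.03325
h_f = f(L/D)V²/2g = 52.06 m
Total head H = z + h_f = 14.5 + 52.06 = 66.56 m
P_hyd = ρgQH = 1000·9.81·0.00972·66.56 = 6.347 kW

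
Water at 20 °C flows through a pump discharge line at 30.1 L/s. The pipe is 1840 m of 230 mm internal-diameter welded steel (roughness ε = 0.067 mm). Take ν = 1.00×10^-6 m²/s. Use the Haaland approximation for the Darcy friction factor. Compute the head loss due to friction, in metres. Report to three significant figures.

h_f ≈ 3.82 m

V = 4Q/(πD²) = 4·0.0301/(π·0.230²) = 0.7245 m/s
Re = VD/ν = 0.7245·0.230/1.00×10^-6 = 1.67×10^5 → turbulent
ε/D = 0.067/230 = 2.91×10^-4
Haaland: f = 0.01784
h_f = f(L/D)V²/(2g) = 0.01784·(1840/0.230)·0.7245²/(2·9.81) = 3.818 m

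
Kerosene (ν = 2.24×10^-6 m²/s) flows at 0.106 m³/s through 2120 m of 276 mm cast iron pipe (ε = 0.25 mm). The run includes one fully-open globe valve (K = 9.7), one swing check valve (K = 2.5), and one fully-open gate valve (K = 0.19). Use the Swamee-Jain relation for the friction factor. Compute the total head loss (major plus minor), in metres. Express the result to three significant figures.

V = 4Q/(πD²) = 1.772 m/s; V²/2g = 0.1600 m
Re = 2.18×10^5, ε/D = 9.06×10^-4 → f = 0.02070 (Swamee-Jain)
Major: h_f = f(L/D)·V²/2g = 0.02070·7681·0.1600 = 25.44 m
Minor: ΣK = 12.4; h_m = ΣK·V²/2g = 1.982 m
Total H_L = 25.44 + 1.982 = 27.42 m

H_L ≈ 27.4 m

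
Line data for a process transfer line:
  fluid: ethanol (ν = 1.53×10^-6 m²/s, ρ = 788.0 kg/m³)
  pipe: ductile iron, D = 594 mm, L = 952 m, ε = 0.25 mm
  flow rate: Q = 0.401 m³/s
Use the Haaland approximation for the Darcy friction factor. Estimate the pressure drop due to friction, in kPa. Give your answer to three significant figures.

V = 4Q/(πD²) = 4·0.401/(π·0.594²) = 1.447 m/s
Re = VD/ν = 1.447·0.594/1.53×10^-6 = 5.62×10^5 → turbulent
ε/D = 0.25/594 = 4.21×10^-4
Haaland: f = 0.01696
h_f = f(L/D)V²/(2g) = 0.01696·(952/0.594)·1.447²/(2·9.81) = 2.901 m
Δp = ρg·h_f = 788.0·9.81·2.901 = 22.42 kPa

Δp ≈ 22.4 kPa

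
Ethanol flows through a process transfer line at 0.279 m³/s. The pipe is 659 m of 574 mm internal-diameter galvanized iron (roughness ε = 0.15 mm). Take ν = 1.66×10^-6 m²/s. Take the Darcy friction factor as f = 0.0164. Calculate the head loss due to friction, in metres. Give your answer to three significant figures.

V = 4Q/(πD²) = 4·0.279/(π·0.574²) = 1.078 m/s
h_f = f(L/D)V²/(2g) = 0.01640·(659/0.574)·1.078²/(2·9.81) = 1.116 m

h_f ≈ 1.12 m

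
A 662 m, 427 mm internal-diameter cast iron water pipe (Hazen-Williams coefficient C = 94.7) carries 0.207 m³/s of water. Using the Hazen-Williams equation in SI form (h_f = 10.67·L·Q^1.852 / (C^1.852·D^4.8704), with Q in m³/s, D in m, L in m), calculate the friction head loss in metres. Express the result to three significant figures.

h_f = 10.67·662·0.207^1.852 / (94.7^1.852·0.427^4.8704) = 5.272 m

h_f ≈ 5.27 m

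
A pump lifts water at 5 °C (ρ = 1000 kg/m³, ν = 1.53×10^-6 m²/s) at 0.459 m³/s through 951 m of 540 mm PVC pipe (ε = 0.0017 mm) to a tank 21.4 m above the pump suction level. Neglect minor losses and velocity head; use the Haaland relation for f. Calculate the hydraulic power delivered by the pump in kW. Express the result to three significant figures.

P_hyd ≈ 116 kW

V = 4Q/(πD²) = 2.004 m/s; Re = 7.07×10^5; ε/D = 3.15×10^-6; f = 0.01233
h_f = f(L/D)V²/2g = 4.446 m
Total head H = z + h_f = 21.4 + 4.446 = 25.85 m
P_hyd = ρgQH = 1000·9.81·0.459·25.85 = 116.4 kW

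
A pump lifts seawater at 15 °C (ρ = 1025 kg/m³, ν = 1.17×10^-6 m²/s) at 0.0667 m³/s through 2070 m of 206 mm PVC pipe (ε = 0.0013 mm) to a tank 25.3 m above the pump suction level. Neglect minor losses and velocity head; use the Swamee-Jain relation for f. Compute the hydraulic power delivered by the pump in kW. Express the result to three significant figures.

P_hyd ≈ 36.3 kW

V = 4Q/(πD²) = 2.001 m/s; Re = 3.52×10^5; ε/D = 6.31×10^-6; f = 0.01403
h_f = f(L/D)V²/2g = 28.78 m
Total head H = z + h_f = 25.3 + 28.78 = 54.08 m
P_hyd = ρgQH = 1025·9.81·0.0667·54.08 = 36.27 kW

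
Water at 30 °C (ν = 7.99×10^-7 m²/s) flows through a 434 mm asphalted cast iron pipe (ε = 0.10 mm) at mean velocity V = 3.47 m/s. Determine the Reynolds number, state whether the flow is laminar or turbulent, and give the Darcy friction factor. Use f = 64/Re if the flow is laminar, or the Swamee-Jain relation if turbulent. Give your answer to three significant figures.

Re = VD/ν = 3.470·0.434/7.99×10^-7 = 1.88×10^6
Re > 4000 → turbulent; ε/D = 2.30×10^-4
Swamee-Jain: f = 0.01470

Re ≈ 1.88×10^6; turbulent; f ≈ 0.0147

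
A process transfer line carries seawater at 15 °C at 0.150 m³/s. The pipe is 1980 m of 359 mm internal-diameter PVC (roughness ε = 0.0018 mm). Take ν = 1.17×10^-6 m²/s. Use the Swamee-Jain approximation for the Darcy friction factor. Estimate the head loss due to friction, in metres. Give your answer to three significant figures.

V = 4Q/(πD²) = 4·0.150/(π·0.359²) = 1.482 m/s
Re = VD/ν = 1.482·0.359/1.17×10^-6 = 4.55×10^5 → turbulent
ε/D = 0.0018/359 = 5.01×10^-6
Swamee-Jain: f = 0.01339
h_f = f(L/D)V²/(2g) = 0.01339·(1980/0.359)·1.482²/(2·9.81) = 8.267 m

h_f ≈ 8.27 m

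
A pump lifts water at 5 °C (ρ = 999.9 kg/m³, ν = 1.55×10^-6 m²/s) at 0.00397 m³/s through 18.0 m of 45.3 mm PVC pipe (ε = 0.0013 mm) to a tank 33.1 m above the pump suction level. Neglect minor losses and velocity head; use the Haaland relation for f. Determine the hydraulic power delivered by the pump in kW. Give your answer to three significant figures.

V = 4Q/(πD²) = 2.463 m/s; Re = 7.20×10^4; ε/D = 2.87×10^-5; f = 0.01920
h_f = f(L/D)V²/2g = 2.360 m
Total head H = z + h_f = 33.1 + 2.360 = 35.46 m
P_hyd = ρgQH = 999.9·9.81·0.00397·35.46 = 1.381 kW

P_hyd ≈ 1.38 kW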